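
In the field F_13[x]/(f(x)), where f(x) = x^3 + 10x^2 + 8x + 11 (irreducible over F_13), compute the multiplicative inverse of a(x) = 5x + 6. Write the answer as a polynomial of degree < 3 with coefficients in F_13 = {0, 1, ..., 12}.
a(x)^(-1) ≡ 10x^2 + 10x + 3 (mod f(x))

Since f is irreducible over F_13, F_13[x]/(f) is a field and a(x) ≠ 0 has an inverse. Apply the extended Euclidean algorithm to f(x) and a(x) in F_13[x]: f(x) = (8x^2 + 8x + 5)·a(x) + (7). The last nonzero remainder is the constant 7 = gcd(f, a) in F_13. Back-substituting through the division chain expresses 7 = s(x)·a(x) + t(x)·f(x) with s(x) ≡ 5x^2 + 5x + 8 (mod f), so (5x^2 + 5x + 8)·a(x) ≡ 7 (mod f). Multiplying by 7^(-1) ≡ 2 in F_13 gives a(x)^(-1) ≡ 2·(5x^2 + 5x + 8) ≡ 10x^2 + 10x + 3 (mod f). Check: (5x + 6)·(10x^2 + 10x + 3) = 11x^3 + 6x^2 + 10x + 5 ≡ 1 (mod x^3 + 10x^2 + 8x + 11).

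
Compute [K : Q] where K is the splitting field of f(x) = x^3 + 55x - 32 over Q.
[K : Q] = 6

By the rational root test, any rational root of the monic integer polynomial f(x) = x^3 + 55x - 32 must be an integer dividing the constant term -32, i.e. one of ±{1, 2, 4, 8, 16, 32}. Evaluating: f(1) = 24, f(-1) = -88, f(2) = 86, f(-2) = -150, f(4) = 252, f(-4) = -316, f(8) = 920, f(-8) = -984, f(16) = 4944, f(-16) = -5008, f(32) = 34496, f(-32) = -34560; none is 0, so f has no rational root and is therefore irreducible over Q (a cubic with no linear factor over a field is irreducible). For an irreducible cubic, the Galois group is A_3 or S_3 according as the discriminant disc(f) = -4a^3 - 27b^2 = -4·(55)^3 - 27·(-32)^2 = -693148 is or is not a square in Q. Here disc(f) = -693148 is not a perfect square in Q, so the Galois group of f over Q is not contained in A_3 and must be all of S_3. The splitting field has degree |S_3| = 6 over Q, so [K : Q] = 6.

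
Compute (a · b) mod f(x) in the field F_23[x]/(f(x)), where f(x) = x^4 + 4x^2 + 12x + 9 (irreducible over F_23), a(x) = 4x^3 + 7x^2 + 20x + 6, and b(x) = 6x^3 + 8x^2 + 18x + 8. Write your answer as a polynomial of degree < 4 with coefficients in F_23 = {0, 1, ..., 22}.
a · b ≡ 17x^2 + 9x + 14 (mod f(x))

Multiply in F_23[x]: a(x)·b(x) = (4x^3 + 7x^2 + 20x + 6)·(6x^3 + 8x^2 + 18x + 8) = x^6 + 5x^5 + 18x^4 + 9x^3 + 4x^2 + 15x + 2. This has degree ≥ 4, so divide by f(x) over F_23: x^6 + 5x^5 + 18x^4 + 9x^3 + 4x^2 + 15x + 2 = (x^2 + 5x + 14)·(x^4 + 4x^2 + 12x + 9) + (17x^2 + 9x + 14). Hence a·b ≡ 17x^2 + 9x + 14 (mod f). (F_23[x]/(f) is a field with 23^4 = 279841 elements since f is irreducible of degree 4.)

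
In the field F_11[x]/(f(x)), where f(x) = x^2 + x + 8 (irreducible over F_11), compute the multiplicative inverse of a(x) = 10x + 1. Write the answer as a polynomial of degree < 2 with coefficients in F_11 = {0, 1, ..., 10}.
a(x)^(-1) ≡ 10x + 9 (mod f(x))

Since f is irreducible over F_11, F_11[x]/(f) is a field and a(x) ≠ 0 has an inverse. Apply the extended Euclidean algorithm to f(x) and a(x) in F_11[x]: f(x) = (10x + 9)·a(x) + (10). The last nonzero remainder is the constant 10 = gcd(f, a) in F_11. Back-substituting through the division chain expresses 10 = s(x)·a(x) + t(x)·f(x) with s(x) ≡ x + 2 (mod f), so (x + 2)·a(x) ≡ 10 (mod f). Multiplying by 10^(-1) ≡ 10 in F_11 gives a(x)^(-1) ≡ 10·(x + 2) ≡ 10x + 9 (mod f). Check: (10x + 1)·(10x + 9) = x^2 + x + 9 ≡ 1 (mod x^2 + x + 8).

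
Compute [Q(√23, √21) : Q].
[Q(√23, √21) : Q] = 4

[Q(√23):Q] = 2 (min poly x^2 - 23, irreducible since 23 is squarefree > 1). For the top step, suppose √21 ∈ Q(√23), say √21 = c + d√23 with c, d ∈ Q. Squaring: 21 = c^2 + 23d^2 + 2cd√23. Since √23 ∉ Q this forces 2cd = 0. If d = 0 then √21 = c ∈ Q, contradicting 21 squarefree > 1. If c = 0 then 21 = 23d^2, so 23·21 = (23d)^2 is a perfect square in Q — but 23·21 = 483 is not a perfect square (since 23 and 21 are distinct squarefree integers). Contradiction. Hence √21 ∉ Q(√23), so x^2 - 21 stays irreducible over Q(√23) and [Q(√23, √21) : Q(√23)] = 2. By the tower law, [Q(√23, √21) : Q] = 2 · 2 = 4.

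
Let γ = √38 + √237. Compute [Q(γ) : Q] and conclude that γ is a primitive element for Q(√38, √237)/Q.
[Q(γ) : Q] = 4 (equivalently, Q(γ) = Q(√38, √237))

Obviously Q(γ) ⊆ Q(√38, √237), and [Q(√38, √237):Q] = 4 (since 38, 237 are distinct squarefree integers > 1 with 9006 not a perfect square). To show equality we compute the minimal polynomial of γ. From γ = √38 + √237: γ^2 = 38 + 2√(9006) + 237 = 275 + 2√(9006), so γ^2 - 275 = 2√(9006); squaring, (γ^2 - 275)^2 = 4·9006, i.e. γ^4 - 550γ^2 + 75625 - 36024 = 0, i.e. γ^4 - 550γ^2 + 39601 = 0. So γ is a root of x^4 - 550x^2 + 39601. This polynomial is irreducible over Q: it has no rational root (each ±√38 ± √237 is irrational), and any factorization into two quadratics over Q would force √(9006) ∈ Q (pairing opposite roots) or √38, √237 ∈ Q (other pairings), all impossible. Hence [Q(γ):Q] = 4 = [Q(√38, √237):Q], so Q(γ) = Q(√38, √237).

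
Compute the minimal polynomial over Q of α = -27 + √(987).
m_α(x) = x^2 + 54x - 258

From α + 27 = √(987), squaring gives (α + 27)^2 = 987, i.e. α^2 + 54α + 729 = 987, so α^2 + 54α - 258 = 0. The discriminant of x^2 + 54x - 258 is (54)^2 - 4·(-258) = 2916 + 1032 = 3948, and 4·(987) is not a perfect square in Q since 987 is squarefree and ≠ 1. Hence x^2 + 54x - 258 is irreducible over Q and is the minimal polynomial of α.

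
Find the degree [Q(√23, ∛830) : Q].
[Q(√23, ∛830) : Q] = 6

Let L = Q(√23, ∛830). Since Q(√23) ⊂ L and [Q(√23):Q] = 2, the tower law gives 2 | [L:Q]. Likewise Q(∛830) ⊂ L with [Q(∛830):Q] = 3 (because 830 is not a perfect cube), so 3 | [L:Q]. As gcd(2,3) = 1, [L:Q] is divisible by 6. Conversely L is generated over Q by √23 and ∛830, so [L:Q] ≤ 2·3 = 6. Therefore [Q(√23, ∛830) : Q] = 6.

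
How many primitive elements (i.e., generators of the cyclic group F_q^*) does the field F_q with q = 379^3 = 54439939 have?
There are φ(54439938) = 15279840 primitive elements

F_q^* is cyclic of order q - 1 = 54439938. A cyclic group of order m has exactly φ(m) generators. Here m = 54439938 = 2 · 3^4 · 7 · 61 · 787, so the number of primitive elements is φ(54439938) = 15279840.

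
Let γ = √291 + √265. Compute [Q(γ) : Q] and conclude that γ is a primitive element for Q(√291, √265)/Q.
[Q(γ) : Q] = 4 (equivalently, Q(γ) = Q(√291, √265))

Obviously Q(γ) ⊆ Q(√291, √265), and [Q(√291, √265):Q] = 4 (since 291, 265 are distinct squarefree integers > 1 with 77115 not a perfect square). To show equality we compute the minimal polynomial of γ. From γ = √291 + √265: γ^2 = 291 + 2√(77115) + 265 = 556 + 2√(77115), so γ^2 - 556 = 2√(77115); squaring, (γ^2 - 556)^2 = 4·77115, i.e. γ^4 - 1112γ^2 + 309136 - 308460 = 0, i.e. γ^4 - 1112γ^2 + 676 = 0. So γ is a root of x^4 - 1112x^2 + 676. This polynomial is irreducible over Q: it has no rational root (each ±√291 ± √265 is irrational), and any factorization into two quadratics over Q would force √(77115) ∈ Q (pairing opposite roots) or √291, √265 ∈ Q (other pairings), all impossible. Hence [Q(γ):Q] = 4 = [Q(√291, √265):Q], so Q(γ) = Q(√291, √265).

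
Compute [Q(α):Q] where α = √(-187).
[Q(α):Q] = 2

[Q(α):Q] equals the degree of the minimal polynomial of α. Here α^2 = -187 and x^2 + 187 is irreducible (d = -187 is squarefree, ≠ 1, hence not a square), so deg(m_α) = 2. Thus [Q(α):Q] = 2.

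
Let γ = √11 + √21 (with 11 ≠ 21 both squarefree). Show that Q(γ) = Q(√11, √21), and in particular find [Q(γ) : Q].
[Q(γ) : Q] = 4 (equivalently, Q(γ) = Q(√11, √21))

Obviously Q(γ) ⊆ Q(√11, √21), and [Q(√11, √21):Q] = 4 (since 11, 21 are distinct squarefree integers > 1 with 231 not a perfect square). To show equality we compute the minimal polynomial of γ. From γ = √11 + √21: γ^2 = 11 + 2√(231) + 21 = 32 + 2√(231), so γ^2 - 32 = 2√(231); squaring, (γ^2 - 32)^2 = 4·231, i.e. γ^4 - 64γ^2 + 1024 - 924 = 0, i.e. γ^4 - 64γ^2 + 100 = 0. So γ is a root of x^4 - 64x^2 + 100. This polynomial is irreducible over Q: it has no rational root (each ±√11 ± √21 is irrational), and any factorization into two quadratics over Q would force √(231) ∈ Q (pairing opposite roots) or √11, √21 ∈ Q (other pairings), all impossible. Hence [Q(γ):Q] = 4 = [Q(√11, √21):Q], so Q(γ) = Q(√11, √21).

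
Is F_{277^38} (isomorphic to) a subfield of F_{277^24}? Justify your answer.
No: F_{277^38} is not a subfield of F_{277^24}

F_{p^m} embeds in F_{p^n} iff m | n. Here 38 ∤ 24 (since 24 = 0·38 + 24 with remainder 24 ≠ 0), so F_{277^38} is not a subfield of F_{277^24}. Equivalently: if it were, the tower law would give 38 = [F_{277^38}:F_277] dividing [F_{277^24}:F_277] = 24, contradiction.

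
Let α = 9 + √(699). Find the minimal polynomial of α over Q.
m_α(x) = x^2 - 18x - 618

From α - 9 = √(699), squaring gives (α - 9)^2 = 699, i.e. α^2 - 18α + 81 = 699, so α^2 - 18α - 618 = 0. The discriminant of x^2 - 18x - 618 is (-18)^2 - 4·(-618) = 324 + 2472 = 2796, and 4·(699) is not a perfect square in Q since 699 is squarefree and ≠ 1. Hence x^2 - 18x - 618 is irreducible over Q and is the minimal polynomial of α.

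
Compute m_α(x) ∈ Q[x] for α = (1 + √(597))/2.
m_α(x) = x^2 - x - 149

From 2α - 1 = √(597), squaring gives (2α - 1)^2 = 597, i.e. 4α^2 - 4α + 1 = 597, so α^2 - α + (1 - 597)/4 = 0. Since 597 ≡ 1 (mod 4), (1 - 597)/4 = -149 ∈ Z. The polynomial x^2 - x - 149 has discriminant 1 - 4·(-149) = 597, which is not a perfect square in Q (d = 597 is squarefree and ≠ 1), so x^2 - x - 149 is irreducible over Q. It is the minimal polynomial of α.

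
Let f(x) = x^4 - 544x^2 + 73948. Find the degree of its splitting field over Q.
[K : Q] = 4

Solving the quadratic in x^2: x^2 = (544 ± √(544^2 - 4·73948))/2 = (544 ± √144)/2 = (544 ± 12)/2, giving x^2 = 278 or x^2 = 266. So f(x) = (x^2 - 278)(x^2 - 266) and the roots of f are ±√278, ±√266. Hence the splitting field is K = Q(√278, √266). Since 278 and 266 are distinct squarefree integers > 1, their product 73948 is not a perfect square, so √266 ∉ Q(√278). By the tower law [K:Q] = [Q(√278,√266):Q(√278)] · [Q(√278):Q] = 2 · 2 = 4.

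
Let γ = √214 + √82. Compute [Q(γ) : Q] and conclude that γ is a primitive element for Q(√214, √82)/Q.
[Q(γ) : Q] = 4 (equivalently, Q(γ) = Q(√214, √82))

Obviously Q(γ) ⊆ Q(√214, √82), and [Q(√214, √82):Q] = 4 (since 214, 82 are distinct squarefree integers > 1 with 17548 not a perfect square). To show equality we compute the minimal polynomial of γ. From γ = √214 + √82: γ^2 = 214 + 2√(17548) + 82 = 296 + 2√(17548), so γ^2 - 296 = 2√(17548); squaring, (γ^2 - 296)^2 = 4·17548, i.e. γ^4 - 592γ^2 + 87616 - 70192 = 0, i.e. γ^4 - 592γ^2 + 17424 = 0. So γ is a root of x^4 - 592x^2 + 17424. This polynomial is irreducible over Q: it has no rational root (each ±√214 ± √82 is irrational), and any factorization into two quadratics over Q would force √(17548) ∈ Q (pairing opposite roots) or √214, √82 ∈ Q (other pairings), all impossible. Hence [Q(γ):Q] = 4 = [Q(√214, √82):Q], so Q(γ) = Q(√214, √82).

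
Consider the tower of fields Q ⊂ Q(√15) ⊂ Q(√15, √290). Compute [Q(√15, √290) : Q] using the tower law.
[Q(√15, √290) : Q] = 4

[Q(√15):Q] = 2 (min poly x^2 - 15, irreducible since 15 is squarefree > 1). For the top step, suppose √290 ∈ Q(√15), say √290 = c + d√15 with c, d ∈ Q. Squaring: 290 = c^2 + 15d^2 + 2cd√15. Since √15 ∉ Q this forces 2cd = 0. If d = 0 then √290 = c ∈ Q, contradicting 290 squarefree > 1. If c = 0 then 290 = 15d^2, so 15·290 = (15d)^2 is a perfect square in Q — but 15·290 = 4350 is not a perfect square (since 15 and 290 are distinct squarefree integers). Contradiction. Hence √290 ∉ Q(√15), so x^2 - 290 stays irreducible over Q(√15) and [Q(√15, √290) : Q(√15)] = 2. By the tower law, [Q(√15, √290) : Q] = 2 · 2 = 4.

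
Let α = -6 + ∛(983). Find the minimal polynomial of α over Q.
m_α(x) = x^3 + 18x^2 + 108x - 767

Set β = α + 6 = ∛(983), so β^3 = 983. Then (α + 6)^3 - 983 = 0, i.e. α is a root of g(x) = (x + 6)^3 - 983 = x^3 + 18x^2 + 108x - 767. Since g(x) = h(x + 6) where h(x) = x^3 - 983, and h is irreducible over Q (because 983 is not a perfect cube, so h has no rational root, and a monic cubic with no rational root is irreducible), g is also irreducible (irreducibility is preserved under the substitution x → x + 6). Hence m_α(x) = x^3 + 18x^2 + 108x - 767.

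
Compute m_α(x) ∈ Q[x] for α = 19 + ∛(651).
m_α(x) = x^3 - 57x^2 + 1083x - 7510

Set β = α - 19 = ∛(651), so β^3 = 651. Then (α - 19)^3 - 651 = 0, i.e. α is a root of g(x) = (x - 19)^3 - 651 = x^3 - 57x^2 + 1083x - 7510. Since g(x) = h(x - 19) where h(x) = x^3 - 651, and h is irreducible over Q (because 651 is not a perfect cube, so h has no rational root, and a monic cubic with no rational root is irreducible), g is also irreducible (irreducibility is preserved under the substitution x → x - 19). Hence m_α(x) = x^3 - 57x^2 + 1083x - 7510.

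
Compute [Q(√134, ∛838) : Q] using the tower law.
[Q(√134, ∛838) : Q] = 6

Let L = Q(√134, ∛838). Since Q(√134) ⊂ L and [Q(√134):Q] = 2, the tower law gives 2 | [L:Q]. Likewise Q(∛838) ⊂ L with [Q(∛838):Q] = 3 (because 838 is not a perfect cube), so 3 | [L:Q]. As gcd(2,3) = 1, [L:Q] is divisible by 6. Conversely L is generated over Q by √134 and ∛838, so [L:Q] ≤ 2·3 = 6. Therefore [Q(√134, ∛838) : Q] = 6.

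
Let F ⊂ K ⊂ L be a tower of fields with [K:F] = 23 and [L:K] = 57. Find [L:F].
[L:F] = 1311

The tower law says that for any tower of field extensions F ⊂ K ⊂ L with finite degrees, [L:F] = [L:K] · [K:F]. Here this gives [L:F] = 57 · 23 = 1311.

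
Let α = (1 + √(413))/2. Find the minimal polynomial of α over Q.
m_α(x) = x^2 - x - 103

From 2α - 1 = √(413), squaring gives (2α - 1)^2 = 413, i.e. 4α^2 - 4α + 1 = 413, so α^2 - α + (1 - 413)/4 = 0. Since 413 ≡ 1 (mod 4), (1 - 413)/4 = -103 ∈ Z. The polynomial x^2 - x - 103 has discriminant 1 - 4·(-103) = 413, which is not a perfect square in Q (d = 413 is squarefree and ≠ 1), so x^2 - x - 103 is irreducible over Q. It is the minimal polynomial of α.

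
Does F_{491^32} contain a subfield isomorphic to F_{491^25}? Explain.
No: F_{491^25} is not a subfield of F_{491^32}

F_{p^m} embeds in F_{p^n} iff m | n. Here 25 ∤ 32 (since 32 = 1·25 + 7 with remainder 7 ≠ 0), so F_{491^25} is not a subfield of F_{491^32}. Equivalently: if it were, the tower law would give 25 = [F_{491^25}:F_491] dividing [F_{491^32}:F_491] = 32, contradiction.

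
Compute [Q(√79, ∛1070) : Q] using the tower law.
[Q(√79, ∛1070) : Q] = 6

Let L = Q(√79, ∛1070). Since Q(√79) ⊂ L and [Q(√79):Q] = 2, the tower law gives 2 | [L:Q]. Likewise Q(∛1070) ⊂ L with [Q(∛1070):Q] = 3 (because 1070 is not a perfect cube), so 3 | [L:Q]. As gcd(2,3) = 1, [L:Q] is divisible by 6. Conversely L is generated over Q by √79 and ∛1070, so [L:Q] ≤ 2·3 = 6. Therefore [Q(√79, ∛1070) : Q] = 6.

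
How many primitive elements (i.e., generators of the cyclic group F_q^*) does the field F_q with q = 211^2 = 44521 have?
There are φ(44520) = 9984 primitive elements

F_q^* is cyclic of order q - 1 = 44520. A cyclic group of order m has exactly φ(m) generators. Here m = 44520 = 2^3 · 3 · 5 · 7 · 53, so the number of primitive elements is φ(44520) = 9984.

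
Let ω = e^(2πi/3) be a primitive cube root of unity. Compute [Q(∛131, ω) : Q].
[Q(∛131, ω) : Q] = 6

[Q(∛131):Q] = 3 (min poly x^3 - 131, irreducible since 131 is not a perfect cube). [Q(ω):Q] = 2 (min poly x^2 + x + 1). Since Q(∛131) ⊂ R and ω ∉ R, we have ω ∉ Q(∛131), so x^2 + x + 1 remains irreducible over Q(∛131) and [Q(∛131, ω) : Q(∛131)] = 2. By the tower law, [Q(∛131, ω) : Q] = 3 · 2 = 6. (In fact Q(∛131, ω) is the splitting field of x^3 - 131 over Q.)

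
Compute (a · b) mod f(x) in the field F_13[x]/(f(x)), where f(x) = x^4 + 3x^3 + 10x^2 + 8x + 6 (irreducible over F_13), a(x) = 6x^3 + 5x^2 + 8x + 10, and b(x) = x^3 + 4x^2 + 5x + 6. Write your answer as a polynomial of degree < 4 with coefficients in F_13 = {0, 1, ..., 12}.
a · b ≡ 11x^3 + 11x^2 + 10 (mod f(x))

Multiply in F_13[x]: a(x)·b(x) = (6x^3 + 5x^2 + 8x + 10)·(x^3 + 4x^2 + 5x + 6) = 6x^6 + 3x^5 + 6x^4 + 12x^3 + 6x^2 + 7x + 8. This has degree ≥ 4, so divide by f(x) over F_13: 6x^6 + 3x^5 + 6x^4 + 12x^3 + 6x^2 + 7x + 8 = (6x^2 + 11x + 4)·(x^4 + 3x^3 + 10x^2 + 8x + 6) + (11x^3 + 11x^2 + 10). Hence a·b ≡ 11x^3 + 11x^2 + 10 (mod f). (F_13[x]/(f) is a field with 13^4 = 28561 elements since f is irreducible of degree 4.)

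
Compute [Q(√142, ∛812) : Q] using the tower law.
[Q(√142, ∛812) : Q] = 6

Let L = Q(√142, ∛812). Since Q(√142) ⊂ L and [Q(√142):Q] = 2, the tower law gives 2 | [L:Q]. Likewise Q(∛812) ⊂ L with [Q(∛812):Q] = 3 (because 812 is not a perfect cube), so 3 | [L:Q]. As gcd(2,3) = 1, [L:Q] is divisible by 6. Conversely L is generated over Q by √142 and ∛812, so [L:Q] ≤ 2·3 = 6. Therefore [Q(√142, ∛812) : Q] = 6.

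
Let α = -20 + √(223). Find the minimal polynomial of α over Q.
m_α(x) = x^2 + 40x + 177

From α + 20 = √(223), squaring gives (α + 20)^2 = 223, i.e. α^2 + 40α + 400 = 223, so α^2 + 40α + 177 = 0. The discriminant of x^2 + 40x + 177 is (40)^2 - 4·(177) = 1600 - 708 = 892, and 4·(223) is not a perfect square in Q since 223 is squarefree and ≠ 1. Hence x^2 + 40x + 177 is irreducible over Q and is the minimal polynomial of α.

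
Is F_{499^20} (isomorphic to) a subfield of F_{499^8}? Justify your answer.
No: F_{499^20} is not a subfield of F_{499^8}

F_{p^m} embeds in F_{p^n} iff m | n. Here 20 ∤ 8 (since 8 = 0·20 + 8 with remainder 8 ≠ 0), so F_{499^20} is not a subfield of F_{499^8}. Equivalently: if it were, the tower law would give 20 = [F_{499^20}:F_499] dividing [F_{499^8}:F_499] = 8, contradiction.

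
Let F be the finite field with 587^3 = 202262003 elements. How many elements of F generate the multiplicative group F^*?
There are φ(202262002) = 100442160 primitive elements

F_q^* is cyclic of order q - 1 = 202262002. A cyclic group of order m has exactly φ(m) generators. Here m = 202262002 = 2 · 293 · 547 · 631, so the number of primitive elements is φ(202262002) = 100442160.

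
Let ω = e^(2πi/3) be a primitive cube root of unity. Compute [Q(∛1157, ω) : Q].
[Q(∛1157, ω) : Q] = 6

[Q(∛1157):Q] = 3 (min poly x^3 - 1157, irreducible since 1157 is not a perfect cube). [Q(ω):Q] = 2 (min poly x^2 + x + 1). Since Q(∛1157) ⊂ R and ω ∉ R, we have ω ∉ Q(∛1157), so x^2 + x + 1 remains irreducible over Q(∛1157) and [Q(∛1157, ω) : Q(∛1157)] = 2. By the tower law, [Q(∛1157, ω) : Q] = 3 · 2 = 6. (In fact Q(∛1157, ω) is the splitting field of x^3 - 1157 over Q.)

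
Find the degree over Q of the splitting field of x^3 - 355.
[K : Q] = 6

The roots of x^3 - 355 are ∛355, ω∛355, ω^2∛355 where ω = e^(2πi/3) is a primitive cube root of unity, so K = Q(∛355, ω). Now [Q(∛355):Q] = 3 (since 355 is not a perfect cube, x^3 - 355 is irreducible) and [Q(ω):Q] = 2. Both 2 and 3 divide [K:Q], and [K:Q] ≤ 3·2 = 6, so [K:Q] = 6. (Equivalently: Q(∛355) ⊂ R but ω ∉ R, so [K : Q(∛355)] = 2.)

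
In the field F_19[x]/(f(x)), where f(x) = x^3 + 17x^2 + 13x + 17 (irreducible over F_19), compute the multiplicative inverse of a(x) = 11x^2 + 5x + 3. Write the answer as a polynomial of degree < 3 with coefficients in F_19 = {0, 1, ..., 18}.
a(x)^(-1) ≡ 5x^2 + 5x + 13 (mod f(x))

Since f is irreducible over F_19, F_19[x]/(f) is a field and a(x) ≠ 0 has an inverse. Apply the extended Euclidean algorithm to f(x) and a(x) in F_19[x]: f(x) = (7x + 7)·a(x) + (14x + 15);  a(x) = (13x)·(14x + 15) + (3). The last nonzero remainder is the constant 3 = gcd(f, a) in F_19. Back-substituting through the division chain expresses 3 = s(x)·a(x) + t(x)·f(x) with s(x) ≡ 15x^2 + 15x + 1 (mod f), so (15x^2 + 15x + 1)·a(x) ≡ 3 (mod f). Multiplying by 3^(-1) ≡ 13 in F_19 gives a(x)^(-1) ≡ 13·(15x^2 + 15x + 1) ≡ 5x^2 + 5x + 13 (mod f). Check: (11x^2 + 5x + 3)·(5x^2 + 5x + 13) = 17x^4 + 4x^3 + 12x^2 + 4x + 1 ≡ 1 (mod x^3 + 17x^2 + 13x + 17).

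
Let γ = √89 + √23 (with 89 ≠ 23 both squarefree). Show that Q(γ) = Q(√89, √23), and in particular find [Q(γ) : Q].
[Q(γ) : Q] = 4 (equivalently, Q(γ) = Q(√89, √23))

Obviously Q(γ) ⊆ Q(√89, √23), and [Q(√89, √23):Q] = 4 (since 89, 23 are distinct squarefree integers > 1 with 2047 not a perfect square). To show equality we compute the minimal polynomial of γ. From γ = √89 + √23: γ^2 = 89 + 2√(2047) + 23 = 112 + 2√(2047), so γ^2 - 112 = 2√(2047); squaring, (γ^2 - 112)^2 = 4·2047, i.e. γ^4 - 224γ^2 + 12544 - 8188 = 0, i.e. γ^4 - 224γ^2 + 4356 = 0. So γ is a root of x^4 - 224x^2 + 4356. This polynomial is irreducible over Q: it has no rational root (each ±√89 ± √23 is irrational), and any factorization into two quadratics over Q would force √(2047) ∈ Q (pairing opposite roots) or √89, √23 ∈ Q (other pairings), all impossible. Hence [Q(γ):Q] = 4 = [Q(√89, √23):Q], so Q(γ) = Q(√89, √23).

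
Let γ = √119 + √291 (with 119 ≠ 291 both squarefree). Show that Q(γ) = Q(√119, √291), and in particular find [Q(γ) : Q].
[Q(γ) : Q] = 4 (equivalently, Q(γ) = Q(√119, √291))

Obviously Q(γ) ⊆ Q(√119, √291), and [Q(√119, √291):Q] = 4 (since 119, 291 are distinct squarefree integers > 1 with 34629 not a perfect square). To show equality we compute the minimal polynomial of γ. From γ = √119 + √291: γ^2 = 119 + 2√(34629) + 291 = 410 + 2√(34629), so γ^2 - 410 = 2√(34629); squaring, (γ^2 - 410)^2 = 4·34629, i.e. γ^4 - 820γ^2 + 168100 - 138516 = 0, i.e. γ^4 - 820γ^2 + 29584 = 0. So γ is a root of x^4 - 820x^2 + 29584. This polynomial is irreducible over Q: it has no rational root (each ±√119 ± √291 is irrational), and any factorization into two quadratics over Q would force √(34629) ∈ Q (pairing opposite roots) or √119, √291 ∈ Q (other pairings), all impossible. Hence [Q(γ):Q] = 4 = [Q(√119, √291):Q], so Q(γ) = Q(√119, √291).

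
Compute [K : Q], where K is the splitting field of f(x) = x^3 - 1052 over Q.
[K : Q] = 6

The roots of x^3 - 1052 are ∛1052, ω∛1052, ω^2∛1052 where ω = e^(2πi/3) is a primitive cube root of unity, so K = Q(∛1052, ω). Now [Q(∛1052):Q] = 3 (since 1052 is not a perfect cube, x^3 - 1052 is irreducible) and [Q(ω):Q] = 2. Both 2 and 3 divide [K:Q], and [K:Q] ≤ 3·2 = 6, so [K:Q] = 6. (Equivalently: Q(∛1052) ⊂ R but ω ∉ R, so [K : Q(∛1052)] = 2.)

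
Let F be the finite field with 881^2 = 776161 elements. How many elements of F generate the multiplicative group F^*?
There are φ(776160) = 161280 primitive elements

F_q^* is cyclic of order q - 1 = 776160. A cyclic group of order m has exactly φ(m) generators. Here m = 776160 = 2^5 · 3^2 · 5 · 7^2 · 11, so the number of primitive elements is φ(776160) = 161280.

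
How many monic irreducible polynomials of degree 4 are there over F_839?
There are 123876017580 monic irreducible polynomials of degree 4 over F_839

Each element of F_{839^4} that lies in no proper subfield is a root of exactly one monic irreducible of degree 4 over F_839, and each such polynomial has 4 distinct roots in F_{839^4}. By Möbius inversion the count is N_839(4) = (1/4) Σ_{d|4} μ(4/d) · 839^d = (1/4)(μ(4)·839^1 + μ(2)·839^2 + μ(1)·839^4) = 495504070320/4 = 123876017580.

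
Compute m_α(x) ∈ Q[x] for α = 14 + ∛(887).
m_α(x) = x^3 - 42x^2 + 588x - 3631

Set β = α - 14 = ∛(887), so β^3 = 887. Then (α - 14)^3 - 887 = 0, i.e. α is a root of g(x) = (x - 14)^3 - 887 = x^3 - 42x^2 + 588x - 3631. Since g(x) = h(x - 14) where h(x) = x^3 - 887, and h is irreducible over Q (because 887 is not a perfect cube, so h has no rational root, and a monic cubic with no rational root is irreducible), g is also irreducible (irreducibility is preserved under the substitution x → x - 14). Hence m_α(x) = x^3 - 42x^2 + 588x - 3631.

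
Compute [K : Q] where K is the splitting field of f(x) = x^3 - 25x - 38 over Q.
[K : Q] = 6

By the rational root test, any rational root of the monic integer polynomial f(x) = x^3 - 25x - 38 must be an integer dividing the constant term -38, i.e. one of ±{1, 2, 19, 38}. Evaluating: f(1) = -62, f(-1) = -14, f(2) = -80, f(-2) = 4, f(19) = 6346, f(-19) = -6422, f(38) = 53884, f(-38) = -53960; none is 0, so f has no rational root and is therefore irreducible over Q (a cubic with no linear factor over a field is irreducible). For an irreducible cubic, the Galois group is A_3 or S_3 according as the discriminant disc(f) = -4a^3 - 27b^2 = -4·(-25)^3 - 27·(-38)^2 = 23512 is or is not a square in Q. Here disc(f) = 23512 is not a perfect square in Q, so the Galois group of f over Q is not contained in A_3 and must be all of S_3. The splitting field has degree |S_3| = 6 over Q, so [K : Q] = 6.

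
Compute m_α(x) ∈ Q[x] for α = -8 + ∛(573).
m_α(x) = x^3 + 24x^2 + 192x - 61

Set β = α + 8 = ∛(573), so β^3 = 573. Then (α + 8)^3 - 573 = 0, i.e. α is a root of g(x) = (x + 8)^3 - 573 = x^3 + 24x^2 + 192x - 61. Since g(x) = h(x + 8) where h(x) = x^3 - 573, and h is irreducible over Q (because 573 is not a perfect cube, so h has no rational root, and a monic cubic with no rational root is irreducible), g is also irreducible (irreducibility is preserved under the substitution x → x + 8). Hence m_α(x) = x^3 + 24x^2 + 192x - 61.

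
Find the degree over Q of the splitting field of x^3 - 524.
[K : Q] = 6

The roots of x^3 - 524 are ∛524, ω∛524, ω^2∛524 where ω = e^(2πi/3) is a primitive cube root of unity, so K = Q(∛524, ω). Now [Q(∛524):Q] = 3 (since 524 is not a perfect cube, x^3 - 524 is irreducible) and [Q(ω):Q] = 2. Both 2 and 3 divide [K:Q], and [K:Q] ≤ 3·2 = 6, so [K:Q] = 6. (Equivalently: Q(∛524) ⊂ R but ω ∉ R, so [K : Q(∛524)] = 2.)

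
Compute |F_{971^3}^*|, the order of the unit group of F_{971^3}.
|F_{971^3}^*| = 915498610

F_{971^3} has 971^3 = 915498611 elements; its multiplicative group consists of all nonzero elements, so |F_{971^3}^*| = 915498611 - 1 = 915498610. (It is cyclic since any finite subgroup of the multiplicative group of a field is cyclic.)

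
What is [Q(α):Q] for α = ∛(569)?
[Q(α):Q] = 3

The minimal polynomial of α is x^3 - 569, irreducible over Q since 569 is not a perfect cube (so x^3 - 569 has no rational root). Hence [Q(α):Q] = deg(m_α) = 3.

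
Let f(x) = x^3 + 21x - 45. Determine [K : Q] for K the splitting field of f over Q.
[K : Q] = 6

By the rational root test, any rational root of the monic integer polynomial f(x) = x^3 + 21x - 45 must be an integer dividing the constant term -45, i.e. one of ±{1, 3, 5, 9, 15, 45}. Evaluating: f(1) = -23, f(-1) = -67, f(3) = 45, f(-3) = -135, f(5) = 185, f(-5) = -275, f(9) = 873, f(-9) = -963, f(15) = 3645, f(-15) = -3735, f(45) = 92025, f(-45) = -92115; none is 0, so f has no rational root and is therefore irreducible over Q (a cubic with no linear factor over a field is irreducible). For an irreducible cubic, the Galois group is A_3 or S_3 according as the discriminant disc(f) = -4a^3 - 27b^2 = -4·(21)^3 - 27·(-45)^2 = -91719 is or is not a square in Q. Here disc(f) = -91719 is not a perfect square in Q, so the Galois group of f over Q is not contained in A_3 and must be all of S_3. The splitting field has degree |S_3| = 6 over Q, so [K : Q] = 6.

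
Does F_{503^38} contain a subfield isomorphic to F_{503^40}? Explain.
No: F_{503^40} is not a subfield of F_{503^38}

F_{p^m} embeds in F_{p^n} iff m | n. Here 40 ∤ 38 (since 38 = 0·40 + 38 with remainder 38 ≠ 0), so F_{503^40} is not a subfield of F_{503^38}. Equivalently: if it were, the tower law would give 40 = [F_{503^40}:F_503] dividing [F_{503^38}:F_503] = 38, contradiction.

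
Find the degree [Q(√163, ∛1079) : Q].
[Q(√163, ∛1079) : Q] = 6

Let L = Q(√163, ∛1079). Since Q(√163) ⊂ L and [Q(√163):Q] = 2, the tower law gives 2 | [L:Q]. Likewise Q(∛1079) ⊂ L with [Q(∛1079):Q] = 3 (because 1079 is not a perfect cube), so 3 | [L:Q]. As gcd(2,3) = 1, [L:Q] is divisible by 6. Conversely L is generated over Q by √163 and ∛1079, so [L:Q] ≤ 2·3 = 6. Therefore [Q(√163, ∛1079) : Q] = 6.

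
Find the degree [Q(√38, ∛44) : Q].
[Q(√38, ∛44) : Q] = 6

Let L = Q(√38, ∛44). Since Q(√38) ⊂ L and [Q(√38):Q] = 2, the tower law gives 2 | [L:Q]. Likewise Q(∛44) ⊂ L with [Q(∛44):Q] = 3 (because 44 is not a perfect cube), so 3 | [L:Q]. As gcd(2,3) = 1, [L:Q] is divisible by 6. Conversely L is generated over Q by √38 and ∛44, so [L:Q] ≤ 2·3 = 6. Therefore [Q(√38, ∛44) : Q] = 6.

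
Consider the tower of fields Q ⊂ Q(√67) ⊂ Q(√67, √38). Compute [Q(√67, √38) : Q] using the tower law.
[Q(√67, √38) : Q] = 4

[Q(√67):Q] = 2 (min poly x^2 - 67, irreducible since 67 is squarefree > 1). For the top step, suppose √38 ∈ Q(√67), say √38 = c + d√67 with c, d ∈ Q. Squaring: 38 = c^2 + 67d^2 + 2cd√67. Since √67 ∉ Q this forces 2cd = 0. If d = 0 then √38 = c ∈ Q, contradicting 38 squarefree > 1. If c = 0 then 38 = 67d^2, so 67·38 = (67d)^2 is a perfect square in Q — but 67·38 = 2546 is not a perfect square (since 67 and 38 are distinct squarefree integers). Contradiction. Hence √38 ∉ Q(√67), so x^2 - 38 stays irreducible over Q(√67) and [Q(√67, √38) : Q(√67)] = 2. By the tower law, [Q(√67, √38) : Q] = 2 · 2 = 4.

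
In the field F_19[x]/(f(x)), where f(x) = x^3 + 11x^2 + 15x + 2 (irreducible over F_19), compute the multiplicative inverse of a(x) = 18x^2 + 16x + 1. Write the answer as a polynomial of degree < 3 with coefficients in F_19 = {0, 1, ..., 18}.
a(x)^(-1) ≡ 16x^2 + 6x + 17 (mod f(x))

Since f is irreducible over F_19, F_19[x]/(f) is a field and a(x) ≠ 0 has an inverse. Apply the extended Euclidean algorithm to f(x) and a(x) in F_19[x]: f(x) = (18x + 11)·a(x) + (11x + 10);  a(x) = (12x + 13)·(11x + 10) + (4). The last nonzero remainder is the constant 4 = gcd(f, a) in F_19. Back-substituting through the division chain expresses 4 = s(x)·a(x) + t(x)·f(x) with s(x) ≡ 7x^2 + 5x + 11 (mod f), so (7x^2 + 5x + 11)·a(x) ≡ 4 (mod f). Multiplying by 4^(-1) ≡ 5 in F_19 gives a(x)^(-1) ≡ 5·(7x^2 + 5x + 11) ≡ 16x^2 + 6x + 17 (mod f). Check: (18x^2 + 16x + 1)·(16x^2 + 6x + 17) = 3x^4 + 3x^3 + 12x + 17 ≡ 1 (mod x^3 + 11x^2 + 15x + 2).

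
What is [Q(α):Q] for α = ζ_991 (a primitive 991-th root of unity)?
[Q(α):Q] = 990

The minimal polynomial of ζ_991 over Q is the 991-th cyclotomic polynomial Φ_991(x), which is irreducible over Q and has degree φ(991) = 990. Hence [Q(α):Q] = φ(991) = 990.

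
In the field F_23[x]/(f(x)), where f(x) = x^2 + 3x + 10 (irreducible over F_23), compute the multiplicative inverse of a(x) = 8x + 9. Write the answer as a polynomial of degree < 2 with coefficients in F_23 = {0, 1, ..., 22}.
a(x)^(-1) ≡ 8x + 15 (mod f(x))

Since f is irreducible over F_23, F_23[x]/(f) is a field and a(x) ≠ 0 has an inverse. Apply the extended Euclidean algorithm to f(x) and a(x) in F_23[x]: f(x) = (3x + 20)·a(x) + (14). The last nonzero remainder is the constant 14 = gcd(f, a) in F_23. Back-substituting through the division chain expresses 14 = s(x)·a(x) + t(x)·f(x) with s(x) ≡ 20x + 3 (mod f), so (20x + 3)·a(x) ≡ 14 (mod f). Multiplying by 14^(-1) ≡ 5 in F_23 gives a(x)^(-1) ≡ 5·(20x + 3) ≡ 8x + 15 (mod f). Check: (8x + 9)·(8x + 15) = 18x^2 + 8x + 20 ≡ 1 (mod x^2 + 3x + 10).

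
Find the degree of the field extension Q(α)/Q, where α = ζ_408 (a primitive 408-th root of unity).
[Q(α):Q] = 128

The minimal polynomial of ζ_408 over Q is the 408-th cyclotomic polynomial Φ_408(x), which is irreducible over Q and has degree φ(408) = 128. Hence [Q(α):Q] = φ(408) = 128.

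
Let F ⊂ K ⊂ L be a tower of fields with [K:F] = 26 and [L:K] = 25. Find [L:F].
[L:F] = 650

The tower law says that for any tower of field extensions F ⊂ K ⊂ L with finite degrees, [L:F] = [L:K] · [K:F]. Here this gives [L:F] = 25 · 26 = 650.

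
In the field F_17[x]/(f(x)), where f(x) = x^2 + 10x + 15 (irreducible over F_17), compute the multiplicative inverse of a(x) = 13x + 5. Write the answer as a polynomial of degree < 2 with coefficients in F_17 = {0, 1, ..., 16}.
a(x)^(-1) ≡ 12x + 16 (mod f(x))

Since f is irreducible over F_17, F_17[x]/(f) is a field and a(x) ≠ 0 has an inverse. Apply the extended Euclidean algorithm to f(x) and a(x) in F_17[x]: f(x) = (4x + 11)·a(x) + (11). The last nonzero remainder is the constant 11 = gcd(f, a) in F_17. Back-substituting through the division chain expresses 11 = s(x)·a(x) + t(x)·f(x) with s(x) ≡ 13x + 6 (mod f), so (13x + 6)·a(x) ≡ 11 (mod f). Multiplying by 11^(-1) ≡ 14 in F_17 gives a(x)^(-1) ≡ 14·(13x + 6) ≡ 12x + 16 (mod f). Check: (13x + 5)·(12x + 16) = 3x^2 + 13x + 12 ≡ 1 (mod x^2 + 10x + 15).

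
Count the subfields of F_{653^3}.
F_{653^3} has 2 subfields

The subfields of F_{p^n} are exactly the fields F_{p^d} for d | n (each is the fixed field of the unique index-d subgroup of Gal(F_{p^n}/F_p) ≅ Z/nZ). The divisors of n = 3 are {1, 3}, giving 2 subfields: F_{653^1}, F_{653^3}.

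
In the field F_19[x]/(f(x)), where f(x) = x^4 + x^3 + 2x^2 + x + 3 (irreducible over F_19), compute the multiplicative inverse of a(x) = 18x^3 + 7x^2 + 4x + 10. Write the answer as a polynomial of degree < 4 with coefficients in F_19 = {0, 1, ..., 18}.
a(x)^(-1) ≡ 2x^3 + 4x^2 + 5x + 7 (mod f(x))

Since f is irreducible over F_19, F_19[x]/(f) is a field and a(x) ≠ 0 has an inverse. Apply the extended Euclidean algorithm to f(x) and a(x) in F_19[x]: f(x) = (18x + 11)·a(x) + (5x^2 + 5x + 7);  a(x) = (15x + 13)·(5x^2 + 5x + 7) + (5x + 14);  (5x^2 + 5x + 7) = (x + 2)·(5x + 14) + (17). The last nonzero remainder is the constant 17 = gcd(f, a) in F_19. Back-substituting through the division chain expresses 17 = s(x)·a(x) + t(x)·f(x) with s(x) ≡ 15x^3 + 11x^2 + 9x + 5 (mod f), so (15x^3 + 11x^2 + 9x + 5)·a(x) ≡ 17 (mod f). Multiplying by 17^(-1) ≡ 9 in F_19 gives a(x)^(-1) ≡ 9·(15x^3 + 11x^2 + 9x + 5) ≡ 2x^3 + 4x^2 + 5x + 7 (mod f). Check: (18x^3 + 7x^2 + 4x + 10)·(2x^3 + 4x^2 + 5x + 7) = 17x^6 + 10x^5 + 12x^4 + 7x^3 + 14x^2 + 2x + 13 ≡ 1 (mod x^4 + x^3 + 2x^2 + x + 3).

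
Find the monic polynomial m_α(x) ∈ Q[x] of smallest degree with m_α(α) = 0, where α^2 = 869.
m_α(x) = x^2 - 869

α satisfies α^2 - 869 = 0, so x^2 - 869 annihilates α. Since d = 869 is squarefree and ≠ 1, it is not a perfect square in Q, so x^2 - 869 has no rational root and is therefore irreducible over Q (a degree-2 polynomial over a field is irreducible iff it has no root). Hence m_α(x) = x^2 - 869.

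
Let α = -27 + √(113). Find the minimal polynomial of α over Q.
m_α(x) = x^2 + 54x + 616

From α + 27 = √(113), squaring gives (α + 27)^2 = 113, i.e. α^2 + 54α + 729 = 113, so α^2 + 54α + 616 = 0. The discriminant of x^2 + 54x + 616 is (54)^2 - 4·(616) = 2916 - 2464 = 452, and 4·(113) is not a perfect square in Q since 113 is squarefree and ≠ 1. Hence x^2 + 54x + 616 is irreducible over Q and is the minimal polynomial of α.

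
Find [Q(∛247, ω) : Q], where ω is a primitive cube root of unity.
[Q(∛247, ω) : Q] = 6

[Q(∛247):Q] = 3 (min poly x^3 - 247, irreducible since 247 is not a perfect cube). [Q(ω):Q] = 2 (min poly x^2 + x + 1). Since Q(∛247) ⊂ R and ω ∉ R, we have ω ∉ Q(∛247), so x^2 + x + 1 remains irreducible over Q(∛247) and [Q(∛247, ω) : Q(∛247)] = 2. By the tower law, [Q(∛247, ω) : Q] = 3 · 2 = 6. (In fact Q(∛247, ω) is the splitting field of x^3 - 247 over Q.)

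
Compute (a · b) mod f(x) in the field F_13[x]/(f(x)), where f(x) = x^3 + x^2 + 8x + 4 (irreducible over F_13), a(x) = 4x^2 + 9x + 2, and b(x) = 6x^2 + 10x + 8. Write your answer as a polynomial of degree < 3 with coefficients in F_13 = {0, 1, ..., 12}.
a · b ≡ 2x^2 + 8x + 9 (mod f(x))

Multiply in F_13[x]: a(x)·b(x) = (4x^2 + 9x + 2)·(6x^2 + 10x + 8) = 11x^4 + 3x^3 + 4x^2 + x + 3. This has degree ≥ 3, so divide by f(x) over F_13: 11x^4 + 3x^3 + 4x^2 + x + 3 = (11x + 5)·(x^3 + x^2 + 8x + 4) + (2x^2 + 8x + 9). Hence a·b ≡ 2x^2 + 8x + 9 (mod f). (F_13[x]/(f) is a field with 13^3 = 2197 elements since f is irreducible of degree 3.)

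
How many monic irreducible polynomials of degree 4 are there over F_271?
There are 1348376760 monic irreducible polynomials of degree 4 over F_271

Each element of F_{271^4} that lies in no proper subfield is a root of exactly one monic irreducible of degree 4 over F_271, and each such polynomial has 4 distinct roots in F_{271^4}. By Möbius inversion the count is N_271(4) = (1/4) Σ_{d|4} μ(4/d) · 271^d = (1/4)(μ(4)·271^1 + μ(2)·271^2 + μ(1)·271^4) = 5393507040/4 = 1348376760.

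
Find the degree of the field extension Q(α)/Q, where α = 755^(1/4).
[Q(α):Q] = 4

α is a root of x^4 - 755. By Eisenstein's criterion at the prime p = 5 (which divides the constant term 755 but p^2 = 25 does not, since 755 is squarefree), x^4 - 755 is irreducible over Q. Hence [Q(α):Q] = 4.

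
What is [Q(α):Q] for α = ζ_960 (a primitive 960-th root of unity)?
[Q(α):Q] = 256

The minimal polynomial of ζ_960 over Q is the 960-th cyclotomic polynomial Φ_960(x), which is irreducible over Q and has degree φ(960) = 256. Hence [Q(α):Q] = φ(960) = 256.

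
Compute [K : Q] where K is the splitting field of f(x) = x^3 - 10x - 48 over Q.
[K : Q] = 6

By the rational root test, any rational root of the monic integer polynomial f(x) = x^3 - 10x - 48 must be an integer dividing the constant term -48, i.e. one of ±{1, 2, 3, 4, 6, 8, 12, 16, 24, 48}. Evaluating: f(1) = -57, f(-1) = -39, f(2) = -60, f(-2) = -36, f(3) = -51, f(-3) = -45, f(4) = -24, f(-4) = -72, f(6) = 108, f(-6) = -204, f(8) = 384, f(-8) = -480, f(12) = 1560, f(-12) = -1656, f(16) = 3888, f(-16) = -3984, f(24) = 13536, f(-24) = -13632, f(48) = 110064, f(-48) = -110160; none is 0, so f has no rational root and is therefore irreducible over Q (a cubic with no linear factor over a field is irreducible). For an irreducible cubic, the Galois group is A_3 or S_3 according as the discriminant disc(f) = -4a^3 - 27b^2 = -4·(-10)^3 - 27·(-48)^2 = -58208 is or is not a square in Q. Here disc(f) = -58208 is not a perfect square in Q, so the Galois group of f over Q is not contained in A_3 and must be all of S_3. The splitting field has degree |S_3| = 6 over Q, so [K : Q] = 6.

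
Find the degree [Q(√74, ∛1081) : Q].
[Q(√74, ∛1081) : Q] = 6

Let L = Q(√74, ∛1081). Since Q(√74) ⊂ L and [Q(√74):Q] = 2, the tower law gives 2 | [L:Q]. Likewise Q(∛1081) ⊂ L with [Q(∛1081):Q] = 3 (because 1081 is not a perfect cube), so 3 | [L:Q]. As gcd(2,3) = 1, [L:Q] is divisible by 6. Conversely L is generated over Q by √74 and ∛1081, so [L:Q] ≤ 2·3 = 6. Therefore [Q(√74, ∛1081) : Q] = 6.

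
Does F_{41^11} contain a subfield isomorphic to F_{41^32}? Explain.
No: F_{41^32} is not a subfield of F_{41^11}

F_{p^m} embeds in F_{p^n} iff m | n. Here 32 ∤ 11 (since 11 = 0·32 + 11 with remainder 11 ≠ 0), so F_{41^32} is not a subfield of F_{41^11}. Equivalently: if it were, the tower law would give 32 = [F_{41^32}:F_41] dividing [F_{41^11}:F_41] = 11, contradiction.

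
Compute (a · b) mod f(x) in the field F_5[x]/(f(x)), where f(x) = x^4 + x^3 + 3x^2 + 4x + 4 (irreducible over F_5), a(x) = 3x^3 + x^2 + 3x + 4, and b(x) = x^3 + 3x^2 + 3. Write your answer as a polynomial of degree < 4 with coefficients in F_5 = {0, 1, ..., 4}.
a · b ≡ 4x^3 + x + 2 (mod f(x))

Multiply in F_5[x]: a(x)·b(x) = (3x^3 + x^2 + 3x + 4)·(x^3 + 3x^2 + 3) = 3x^6 + x^4 + 2x^3 + 4x + 2. This has degree ≥ 4, so divide by f(x) over F_5: 3x^6 + x^4 + 2x^3 + 4x + 2 = (3x^2 + 2x)·(x^4 + x^3 + 3x^2 + 4x + 4) + (4x^3 + x + 2). Hence a·b ≡ 4x^3 + x + 2 (mod f). (F_5[x]/(f) is a field with 5^4 = 625 elements since f is irreducible of degree 4.)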